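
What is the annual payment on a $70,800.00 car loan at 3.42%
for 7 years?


Formula: PMT = PV * r / (1 - (1+r)^(-n))
Denominator: 1 - (1 + 0.0342)^(-7) = 0.209743
Numerator: $70,800.00 * 0.0342 = 2421.36
PMT = 2421.36 / 0.209743 = $11,544.41

$11,544.41


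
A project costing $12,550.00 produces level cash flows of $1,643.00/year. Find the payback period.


Formula: Payback = investment / annual cash flow
Substituting: Payback = $12,550.00 / $1,643.00
Payback = 7.6385 years

7.6385 years


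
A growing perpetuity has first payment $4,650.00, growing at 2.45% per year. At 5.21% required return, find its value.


Formula: PV = C / (r - g)
Spread: r - g = 0.0521 - 0.0245 = 0.0276
Substituting: PV = $4,650.00 / 0.0276
PV = $168,478.26

$168,478.26


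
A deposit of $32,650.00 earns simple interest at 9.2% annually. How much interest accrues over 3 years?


Formula: I = P * r * t
Substituting: I = $32,650.00 * 0.092 * 3
Step: I = $32,650.00 * 0.276
I = $9,011.40

$9,011.40


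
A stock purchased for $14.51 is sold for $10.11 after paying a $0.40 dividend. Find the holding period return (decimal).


Formula: HPR = (P1 - P0 + D) / P0
Gain: $10.11 - $14.51 + $0.40 = -$4.00
HPR = -$4.00 / $14.51 = -0.2757

-0.2757


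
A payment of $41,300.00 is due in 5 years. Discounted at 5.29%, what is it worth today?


Formula: PV = FV / (1 + r)^n
Substituting: PV = $41,300.00 / (1 + 0.0529)^5
Discount factor: (1.0529)^5 = 1.294004
PV = $41,300.00 / 1.294004 = $31,916.44

$31,916.44


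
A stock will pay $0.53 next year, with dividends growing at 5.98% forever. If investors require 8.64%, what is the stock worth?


Formula: P = D1 / (r - g)
Spread: r - g = 0.0864 - 0.0598 = 0.0266
Substituting: P = $0.53 / 0.0266
P = $19.92

$19.92


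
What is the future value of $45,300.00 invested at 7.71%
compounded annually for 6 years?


Formula: FV = P * (1 + r)^n
Substituting: FV = $45,300.00 * (1 + 0.0771)^6
Growth factor: (1.0771)^6 = 1.561479
FV = $45,300.00 * 1.561479 = $70,735.00

$70,735.00


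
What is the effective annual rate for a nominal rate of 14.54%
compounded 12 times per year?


Formula: EAR = (1 + r/m)^m - 1
Period rate: r/m = 0.1454 / 12 = 0.012117
Compounding: (1 + 0.012117)^12 = 1.155492
EAR = 1.155492 - 1 = 0.155492

0.155492


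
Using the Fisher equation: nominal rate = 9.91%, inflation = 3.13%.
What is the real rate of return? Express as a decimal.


Formula: (1 + r_real) = (1 + r_nom) / (1 + inflation)
Substituting: (1 + r_real) = 1.0991 / 1.0313
(1 + r_real) = 1.065742
r_real = 1.065742 - 1 = 0.065742

0.065742


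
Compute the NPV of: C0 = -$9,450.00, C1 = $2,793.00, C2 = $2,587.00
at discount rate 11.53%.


Formula: NPV = C0 + C1/(1+r) + C2/(1+r)^2
Discount C1: $2,793.00 / (1 + 0.1153) = $2,504.26
Discount C2: $2,587.00 / (1 + 0.1153)^2 = $2,079.76
NPV = -$9,450.00 + $2,504.26 + $2,079.76 = -$4,865.98

-$4,865.98


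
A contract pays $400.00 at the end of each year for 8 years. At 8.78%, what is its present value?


Formula: PV = PMT * (1 - (1+r)^(-n)) / r
Discount factor: (1 + 0.0878)^(-8) = 0.510044
Bracket: 1 - 0.510044 = 0.489956
PV = $400.00 * 0.489956 / 0.0878 = $2,232.15

$2,232.15


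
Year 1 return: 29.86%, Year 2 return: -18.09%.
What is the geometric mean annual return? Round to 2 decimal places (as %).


Formula: Geometric mean = ((1+r1)*(1+r2))^(1/2) - 1
Product: (1 + 0.2986) * (1 + -0.1809) = 1.2986 * 0.8191 = 1.063683
Square root: 1.063683^0.5 = 1.03135
Geometric mean = 1.03135 - 1 = 0.03135
As percentage: 3.14%

3.14%


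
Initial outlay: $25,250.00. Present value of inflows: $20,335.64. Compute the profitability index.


Formula: PI = PV(cash flows) / initial investment
Substituting: PI = $20,335.64 / $25,250.00
PI = 0.8054

0.8054


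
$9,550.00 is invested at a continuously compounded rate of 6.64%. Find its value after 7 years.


Formula: FV = P * e^(r*t)
Exponent: r*t = 0.0664 * 7 = 0.4648
e^(0.4648) = 1.591696
FV = $9,550.00 * 1.591696 = $15,200.70

$15,200.70


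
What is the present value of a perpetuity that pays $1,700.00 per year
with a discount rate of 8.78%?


Formula: PV = C / r
Substituting: PV = $1,700.00 / 0.0878
PV = $19,362.19

$19,362.19


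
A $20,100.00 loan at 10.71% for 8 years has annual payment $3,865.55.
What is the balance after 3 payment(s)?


Formula: Balance = PV*(1+r)^k - PMT*((1+r)^k - 1)/r
Growth: (1 + 0.1071)^3 = 1.35694
Accumulated factor: ((1+r)^k - 1)/r = 3.33277
Balance = $20,100.00 * 1.35694 - $3,865.55 * 3.33277
Balance = $14,391.50

$14,391.50


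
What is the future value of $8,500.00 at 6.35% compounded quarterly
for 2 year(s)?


Formula: FV = P * (1 + r/m)^(m*t)
Period rate: r/m = 0.0635 / 4 = 0.015875
Total periods: m*t = 4 * 2 = 8
Growth factor: (1 + 0.015875)^8 = 1.134285
FV = $8,500.00 * 1.134285 = $9,641.42

$9,641.42


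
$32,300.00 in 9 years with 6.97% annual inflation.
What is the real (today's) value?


Formula: Real value = nominal / (1 + inflation)^years
Price level: (1 + 0.0697)^9 = 1.833825
Real value = $32,300.00 / 1.833825 = $17,613.46

$17,613.46


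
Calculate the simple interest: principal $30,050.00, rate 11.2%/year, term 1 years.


Formula: I = P * r * t
Substituting: I = $30,050.00 * 0.112 * 1
Step: I = $30,050.00 * 0.112
I = $3,365.60

$3,365.60


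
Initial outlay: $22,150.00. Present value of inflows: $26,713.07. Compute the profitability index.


Formula: PI = PV(cash flows) / initial investment
Substituting: PI = $26,713.07 / $22,150.00
PI = 1.206

1.206


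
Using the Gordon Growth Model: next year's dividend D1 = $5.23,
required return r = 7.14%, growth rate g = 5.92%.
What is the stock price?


Formula: P = D1 / (r - g)
Spread: r - g = 0.0714 - 0.0592 = 0.0122
Substituting: P = $5.23 / 0.0122
P = $428.69

$428.69


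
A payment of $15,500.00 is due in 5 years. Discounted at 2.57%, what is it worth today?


Formula: PV = FV / (1 + r)^n
Substituting: PV = $15,500.00 / (1 + 0.0257)^5
Discount factor: (1.0257)^5 = 1.135277
PV = $15,500.00 / 1.135277 = $13,653.06

$13,653.06


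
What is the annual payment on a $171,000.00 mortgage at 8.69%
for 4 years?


Formula: PMT = PV * r / (1 - (1+r)^(-n))
Denominator: 1 - (1 + 0.0869)^(-4) = 0.283458
Numerator: $171,000.00 * 0.0869 = 14859.9
PMT = 14859.9 / 0.283458 = $52,423.64

$52,423.64


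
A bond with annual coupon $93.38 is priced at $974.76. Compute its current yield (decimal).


Formula: Current yield = annual coupon / price
Substituting: CY = $93.38 / $974.76
CY = 0.095798

0.095798


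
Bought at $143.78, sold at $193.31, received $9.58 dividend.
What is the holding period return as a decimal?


Formula: HPR = (P1 - P0 + D) / P0
Gain: $193.31 - $143.78 + $9.58 = $59.11
HPR = $59.11 / $143.78 = 0.4111

0.4111


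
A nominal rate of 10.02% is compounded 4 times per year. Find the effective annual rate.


Formula: EAR = (1 + r/m)^m - 1
Period rate: r/m = 0.1002 / 4 = 0.02505
Compounding: (1 + 0.02505)^4 = 1.104028
EAR = 1.104028 - 1 = 0.104028

0.104028


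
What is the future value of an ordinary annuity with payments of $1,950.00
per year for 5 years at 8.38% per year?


Formula: FV = PMT * ((1+r)^n - 1) / r
Growth factor: (1 + 0.0838)^5 = 1.49536
Numerator: 1.49536 - 1 = 0.49536
FV = $1,950.00 * 0.49536 / 0.0838 = $11,526.87

$11,526.87


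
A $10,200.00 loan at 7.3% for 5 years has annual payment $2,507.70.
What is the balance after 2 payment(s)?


Formula: Balance = PV*(1+r)^k - PMT*((1+r)^k - 1)/r
Growth: (1 + 0.073)^2 = 1.151329
Accumulated factor: ((1+r)^k - 1)/r = 2.073
Balance = $10,200.00 * 1.151329 - $2,507.70 * 2.073
Balance = $6,545.09

$6,545.09


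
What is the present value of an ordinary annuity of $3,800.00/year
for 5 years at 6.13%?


Formula: PV = PMT * (1 - (1+r)^(-n)) / r
Discount factor: (1 + 0.0613)^(-5) = 0.742693
Bracket: 1 - 0.742693 = 0.257307
PV = $3,800.00 * 0.257307 / 0.0613 = $15,950.53

$15,950.53


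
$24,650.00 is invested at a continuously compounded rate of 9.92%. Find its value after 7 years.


Formula: FV = P * e^(r*t)
Exponent: r*t = 0.0992 * 7 = 0.6944
e^(0.6944) = 2.002507
FV = $24,650.00 * 2.002507 = $49,361.80

$49,361.80


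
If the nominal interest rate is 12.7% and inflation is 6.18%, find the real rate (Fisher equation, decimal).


Formula: (1 + r_real) = (1 + r_nom) / (1 + inflation)
Substituting: (1 + r_real) = 1.127 / 1.0618
(1 + r_real) = 1.061405
r_real = 1.061405 - 1 = 0.061405

0.061405


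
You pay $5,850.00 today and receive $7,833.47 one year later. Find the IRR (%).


Formula: IRR = C1/C0 - 1
Substituting: IRR = $7,833.47 / $5,850.00 - 1
Ratio: 1.339055 - 1 = 0.339055
IRR = 33.9055%

33.9055%


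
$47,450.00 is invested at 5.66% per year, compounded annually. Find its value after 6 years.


Formula: FV = P * (1 + r)^n
Substituting: FV = $47,450.00 * (1 + 0.0566)^6
Growth factor: (1.0566)^6 = 1.391437
FV = $47,450.00 * 1.391437 = $66,023.70

$66,023.70


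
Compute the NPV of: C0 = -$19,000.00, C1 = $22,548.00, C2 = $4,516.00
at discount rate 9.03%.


Formula: NPV = C0 + C1/(1+r) + C2/(1+r)^2
Discount C1: $22,548.00 / (1 + 0.0903) = $20,680.55
Discount C2: $4,516.00 / (1 + 0.0903)^2 = $3,798.94
NPV = -$19,000.00 + $20,680.55 + $3,798.94 = $5,479.48

$5,479.48


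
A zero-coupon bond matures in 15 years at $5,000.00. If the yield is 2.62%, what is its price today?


Formula: Price = FV / (1 + r)^n
Substituting: Price = $5,000.00 / (1 + 0.0262)^15
Discount factor: (1.0262)^15 = 1.473941
Price = $5,000.00 / 1.473941 = $3,392.27

$3,392.27


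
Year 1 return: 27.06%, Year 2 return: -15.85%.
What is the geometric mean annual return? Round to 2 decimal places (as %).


Formula: Geometric mean = ((1+r1)*(1+r2))^(1/2) - 1
Product: (1 + 0.2706) * (1 + -0.1585) = 1.2706 * 0.8415 = 1.06921
Square root: 1.06921^0.5 = 1.034026
Geometric mean = 1.034026 - 1 = 0.034026
As percentage: 3.40%

3.40%


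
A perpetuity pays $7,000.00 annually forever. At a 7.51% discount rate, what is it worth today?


Formula: PV = C / r
Substituting: PV = $7,000.00 / 0.0751
PV = $93,209.05

$93,209.05


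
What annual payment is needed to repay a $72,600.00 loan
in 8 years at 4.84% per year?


Formula: PMT = PV * r / (1 - (1+r)^(-n))
Denominator: 1 - (1 + 0.0484)^(-8) = 0.314853
Numerator: $72,600.00 * 0.0484 = 3513.84
PMT = 3513.84 / 0.314853 = $11,160.26

$11,160.26


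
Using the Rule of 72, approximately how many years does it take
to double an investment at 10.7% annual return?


Formula: Years ≈ 72 / r
Substituting: Years ≈ 72 / 10.7
Years ≈ 6.7

6.7 years


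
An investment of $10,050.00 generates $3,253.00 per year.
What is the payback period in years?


Formula: Payback = investment / annual cash flow
Substituting: Payback = $10,050.00 / $3,253.00
Payback = 3.0895 years

3.0895 years


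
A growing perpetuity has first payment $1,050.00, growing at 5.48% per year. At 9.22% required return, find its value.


Formula: PV = C / (r - g)
Spread: r - g = 0.0922 - 0.0548 = 0.0374
Substituting: PV = $1,050.00 / 0.0374
PV = $28,074.87

$28,074.87


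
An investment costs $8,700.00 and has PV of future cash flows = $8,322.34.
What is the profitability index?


Formula: PI = PV(cash flows) / initial investment
Substituting: PI = $8,322.34 / $8,700.00
PI = 0.9566

0.9566


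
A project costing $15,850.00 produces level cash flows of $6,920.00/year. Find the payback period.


Formula: Payback = investment / annual cash flow
Substituting: Payback = $15,850.00 / $6,920.00
Payback = 2.2905 years

2.2905 years


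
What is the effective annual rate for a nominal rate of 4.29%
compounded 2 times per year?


Formula: EAR = (1 + r/m)^m - 1
Period rate: r/m = 0.0429 / 2 = 0.02145
Compounding: (1 + 0.02145)^2 = 1.04336
EAR = 1.04336 - 1 = 0.04336

0.04336


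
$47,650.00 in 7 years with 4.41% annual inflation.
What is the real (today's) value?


Formula: Real value = nominal / (1 + inflation)^years
Price level: (1 + 0.0441)^7 = 1.352679
Real value = $47,650.00 / 1.352679 = $35,226.40

$35,226.40


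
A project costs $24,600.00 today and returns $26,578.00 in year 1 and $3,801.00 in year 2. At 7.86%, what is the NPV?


Formula: NPV = C0 + C1/(1+r) + C2/(1+r)^2
Discount C1: $26,578.00 / (1 + 0.0786) = $24,641.20
Discount C2: $3,801.00 / (1 + 0.0786)^2 = $3,267.21
NPV = -$24,600.00 + $24,641.20 + $3,267.21 = $3,308.41

$3,308.41


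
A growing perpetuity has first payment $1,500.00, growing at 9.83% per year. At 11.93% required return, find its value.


Formula: PV = C / (r - g)
Spread: r - g = 0.1193 - 0.0983 = 0.021
Substituting: PV = $1,500.00 / 0.021
PV = $71,428.57

$71,428.57


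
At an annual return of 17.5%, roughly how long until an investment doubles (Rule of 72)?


Formula: Years ≈ 72 / r
Substituting: Years ≈ 72 / 17.5
Years ≈ 4.1

4.1 years


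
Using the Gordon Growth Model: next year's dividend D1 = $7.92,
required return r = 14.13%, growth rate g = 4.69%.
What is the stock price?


Formula: P = D1 / (r - g)
Spread: r - g = 0.1413 - 0.0469 = 0.0944
Substituting: P = $7.92 / 0.0944
P = $83.90

$83.90


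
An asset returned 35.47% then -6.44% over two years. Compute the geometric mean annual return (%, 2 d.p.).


Formula: Geometric mean = ((1+r1)*(1+r2))^(1/2) - 1
Product: (1 + 0.3547) * (1 + -0.0644) = 1.3547 * 0.9356 = 1.267457
Square root: 1.267457^0.5 = 1.125814
Geometric mean = 1.125814 - 1 = 0.125814
As percentage: 12.58%

12.58%


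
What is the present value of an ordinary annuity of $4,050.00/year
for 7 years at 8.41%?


Formula: PV = PMT * (1 - (1+r)^(-n)) / r
Discount factor: (1 + 0.0841)^(-7) = 0.568217
Bracket: 1 - 0.568217 = 0.431783
PV = $4,050.00 * 0.431783 / 0.0841 = $20,793.33

$20,793.33


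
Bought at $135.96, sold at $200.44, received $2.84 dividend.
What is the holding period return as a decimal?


Formula: HPR = (P1 - P0 + D) / P0
Gain: $200.44 - $135.96 + $2.84 = $67.32
HPR = $67.32 / $135.96 = 0.4951

0.4951


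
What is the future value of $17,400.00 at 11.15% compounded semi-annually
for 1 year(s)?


Formula: FV = P * (1 + r/m)^(m*t)
Period rate: r/m = 0.1115 / 2 = 0.05575
Total periods: m*t = 2 * 1 = 2
Growth factor: (1 + 0.05575)^2 = 1.114608
FV = $17,400.00 * 1.114608 = $19,394.18

$19,394.18


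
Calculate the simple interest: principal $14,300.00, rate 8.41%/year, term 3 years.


Formula: I = P * r * t
Substituting: I = $14,300.00 * 0.0841 * 3
Step: I = $14,300.00 * 0.2523
I = $3,607.89

$3,607.89


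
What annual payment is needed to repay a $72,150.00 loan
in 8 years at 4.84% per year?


Formula: PMT = PV * r / (1 - (1+r)^(-n))
Denominator: 1 - (1 + 0.0484)^(-8) = 0.314853
Numerator: $72,150.00 * 0.0484 = 3492.06
PMT = 3492.06 / 0.314853 = $11,091.09

$11,091.09


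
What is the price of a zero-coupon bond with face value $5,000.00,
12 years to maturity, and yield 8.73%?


Formula: Price = FV / (1 + r)^n
Substituting: Price = $5,000.00 / (1 + 0.0873)^12
Discount factor: (1.0873)^12 = 2.730189
Price = $5,000.00 / 2.730189 = $1,831.38

$1,831.38


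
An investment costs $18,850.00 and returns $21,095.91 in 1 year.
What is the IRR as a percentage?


Formula: IRR = C1/C0 - 1
Substituting: IRR = $21,095.91 / $18,850.00 - 1
Ratio: 1.119146 - 1 = 0.119146
IRR = 11.9146%

11.9146%


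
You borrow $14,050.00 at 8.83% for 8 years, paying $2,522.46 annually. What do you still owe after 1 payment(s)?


Formula: Balance = PV*(1+r)^k - PMT*((1+r)^k - 1)/r
Growth: (1 + 0.0883)^1 = 1.0883
Accumulated factor: ((1+r)^k - 1)/r = 1.0
Balance = $14,050.00 * 1.0883 - $2,522.46 * 1.0
Balance = $12,768.16

$12,768.16


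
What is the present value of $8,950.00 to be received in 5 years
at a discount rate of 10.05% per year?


Formula: PV = FV / (1 + r)^n
Substituting: PV = $8,950.00 / (1 + 0.1005)^5
Discount factor: (1.1005)^5 = 1.614174
PV = $8,950.00 / 1.614174 = $5,544.63

$5,544.63


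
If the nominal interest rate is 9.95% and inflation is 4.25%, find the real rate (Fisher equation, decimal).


Formula: (1 + r_real) = (1 + r_nom) / (1 + inflation)
Substituting: (1 + r_real) = 1.0995 / 1.0425
(1 + r_real) = 1.054676
r_real = 1.054676 - 1 = 0.054676

0.054676


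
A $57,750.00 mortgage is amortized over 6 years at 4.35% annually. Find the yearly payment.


Formula: PMT = PV * r / (1 - (1+r)^(-n))
Denominator: 1 - (1 + 0.0435)^(-6) = 0.225457
Numerator: $57,750.00 * 0.0435 = 2512.125
PMT = 2512.125 / 0.225457 = $11,142.35

$11,142.35


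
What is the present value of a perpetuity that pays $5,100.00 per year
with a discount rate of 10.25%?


Formula: PV = C / r
Substituting: PV = $5,100.00 / 0.1025
PV = $49,756.10

$49,756.10


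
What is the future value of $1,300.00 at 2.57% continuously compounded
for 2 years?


Formula: FV = P * e^(r*t)
Exponent: r*t = 0.0257 * 2 = 0.0514
e^(0.0514) = 1.052744
FV = $1,300.00 * 1.052744 = $1,368.57

$1,368.57


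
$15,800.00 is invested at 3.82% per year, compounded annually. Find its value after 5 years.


Formula: FV = P * (1 + r)^n
Substituting: FV = $15,800.00 * (1 + 0.0382)^5
Growth factor: (1.0382)^5 = 1.206161
FV = $15,800.00 * 1.206161 = $19,057.34

$19,057.34


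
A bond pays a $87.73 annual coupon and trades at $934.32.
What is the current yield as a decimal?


Formula: Current yield = annual coupon / price
Substituting: CY = $87.73 / $934.32
CY = 0.093897

0.093897


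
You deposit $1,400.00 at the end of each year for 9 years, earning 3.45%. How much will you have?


Formula: FV = PMT * ((1+r)^n - 1) / r
Growth factor: (1 + 0.0345)^9 = 1.356983
Numerator: 1.356983 - 1 = 0.356983
FV = $1,400.00 * 0.356983 / 0.0345 = $14,486.27

$14,486.27


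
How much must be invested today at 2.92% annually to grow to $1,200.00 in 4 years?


Formula: PV = FV / (1 + r)^n
Substituting: PV = $1,200.00 / (1 + 0.0292)^4
Discount factor: (1.0292)^4 = 1.122016
PV = $1,200.00 / 1.122016 = $1,069.50

$1,069.50


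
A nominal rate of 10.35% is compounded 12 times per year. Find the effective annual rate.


Formula: EAR = (1 + r/m)^m - 1
Period rate: r/m = 0.1035 / 12 = 0.008625
Compounding: (1 + 0.008625)^12 = 1.108554
EAR = 1.108554 - 1 = 0.108554

0.108554


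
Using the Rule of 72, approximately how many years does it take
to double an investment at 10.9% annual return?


Formula: Years ≈ 72 / r
Substituting: Years ≈ 72 / 10.9
Years ≈ 6.6

6.6 years


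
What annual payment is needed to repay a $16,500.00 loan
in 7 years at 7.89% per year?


Formula: PMT = PV * r / (1 - (1+r)^(-n))
Denominator: 1 - (1 + 0.0789)^(-7) = 0.412333
Numerator: $16,500.00 * 0.0789 = 1301.85
PMT = 1301.85 / 0.412333 = $3,157.28

$3,157.28


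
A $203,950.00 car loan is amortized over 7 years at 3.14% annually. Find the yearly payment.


Formula: PMT = PV * r / (1 - (1+r)^(-n))
Denominator: 1 - (1 + 0.0314)^(-7) = 0.194603
Numerator: $203,950.00 * 0.0314 = 6404.03
PMT = 6404.03 / 0.194603 = $32,908.21

$32,908.21


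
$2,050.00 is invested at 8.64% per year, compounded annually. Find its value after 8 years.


Formula: FV = P * (1 + r)^n
Substituting: FV = $2,050.00 * (1 + 0.0864)^8
Growth factor: (1.0864)^8 = 1.94052
FV = $2,050.00 * 1.94052 = $3,978.07

$3,978.07


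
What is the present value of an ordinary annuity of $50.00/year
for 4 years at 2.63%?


Formula: PV = PMT * (1 - (1+r)^(-n)) / r
Discount factor: (1 + 0.0263)^(-4) = 0.901369
Bracket: 1 - 0.901369 = 0.098631
PV = $50.00 * 0.098631 / 0.0263 = $187.51

$187.51


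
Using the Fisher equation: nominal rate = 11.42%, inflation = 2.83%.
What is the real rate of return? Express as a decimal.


Formula: (1 + r_real) = (1 + r_nom) / (1 + inflation)
Substituting: (1 + r_real) = 1.1142 / 1.0283
(1 + r_real) = 1.083536
r_real = 1.083536 - 1 = 0.083536

0.083536


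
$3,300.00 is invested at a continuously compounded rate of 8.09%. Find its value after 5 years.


Formula: FV = P * e^(r*t)
Exponent: r*t = 0.0809 * 5 = 0.4045
e^(0.4045) = 1.498553
FV = $3,300.00 * 1.498553 = $4,945.23

$4,945.23


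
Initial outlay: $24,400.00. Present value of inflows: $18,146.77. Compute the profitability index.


Formula: PI = PV(cash flows) / initial investment
Substituting: PI = $18,146.77 / $24,400.00
PI = 0.7437

0.7437


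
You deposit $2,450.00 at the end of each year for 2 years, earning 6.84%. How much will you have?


Formula: FV = PMT * ((1+r)^n - 1) / r
Growth factor: (1 + 0.0684)^2 = 1.141479
Numerator: 1.141479 - 1 = 0.141479
FV = $2,450.00 * 0.141479 / 0.0684 = $5,067.58

$5,067.58


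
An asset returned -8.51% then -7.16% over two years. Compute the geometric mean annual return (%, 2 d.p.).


Formula: Geometric mean = ((1+r1)*(1+r2))^(1/2) - 1
Product: (1 + -0.0851) * (1 + -0.0716) = 0.9149 * 0.9284 = 0.849393
Square root: 0.849393^0.5 = 0.921625
Geometric mean = 0.921625 - 1 = -0.078375
As percentage: -7.84%

-7.84%


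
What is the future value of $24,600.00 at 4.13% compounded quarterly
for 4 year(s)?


Formula: FV = P * (1 + r/m)^(m*t)
Period rate: r/m = 0.0413 / 4 = 0.010325
Total periods: m*t = 4 * 4 = 16
Growth factor: (1 + 0.010325)^16 = 1.17863
FV = $24,600.00 * 1.17863 = $28,994.30

$28,994.30


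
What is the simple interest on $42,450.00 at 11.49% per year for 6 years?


Formula: I = P * r * t
Substituting: I = $42,450.00 * 0.1149 * 6
Step: I = $42,450.00 * 0.6894
I = $29,265.03

$29,265.03


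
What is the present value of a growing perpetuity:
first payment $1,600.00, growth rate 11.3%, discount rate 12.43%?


Formula: PV = C / (r - g)
Spread: r - g = 0.1243 - 0.113 = 0.0113
Substituting: PV = $1,600.00 / 0.0113
PV = $141,592.92

$141,592.92


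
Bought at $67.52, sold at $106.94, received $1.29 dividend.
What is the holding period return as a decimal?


Formula: HPR = (P1 - P0 + D) / P0
Gain: $106.94 - $67.52 + $1.29 = $40.71
HPR = $40.71 / $67.52 = 0.6029

0.6029


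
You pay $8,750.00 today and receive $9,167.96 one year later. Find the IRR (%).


Formula: IRR = C1/C0 - 1
Substituting: IRR = $9,167.96 / $8,750.00 - 1
Ratio: 1.047767 - 1 = 0.047767
IRR = 4.7767%

4.7767%


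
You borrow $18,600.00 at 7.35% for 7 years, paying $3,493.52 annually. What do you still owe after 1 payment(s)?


Formula: Balance = PV*(1+r)^k - PMT*((1+r)^k - 1)/r
Growth: (1 + 0.0735)^1 = 1.0735
Accumulated factor: ((1+r)^k - 1)/r = 1.0
Balance = $18,600.00 * 1.0735 - $3,493.52 * 1.0
Balance = $16,473.58

$16,473.58


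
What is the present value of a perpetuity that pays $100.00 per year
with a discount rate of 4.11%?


Formula: PV = C / r
Substituting: PV = $100.00 / 0.0411
PV = $2,433.09

$2,433.09


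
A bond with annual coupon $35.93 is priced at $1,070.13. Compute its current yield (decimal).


Formula: Current yield = annual coupon / price
Substituting: CY = $35.93 / $1,070.13
CY = 0.033575

0.033575


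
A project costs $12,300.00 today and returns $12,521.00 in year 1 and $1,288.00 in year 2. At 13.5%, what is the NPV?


Formula: NPV = C0 + C1/(1+r) + C2/(1+r)^2
Discount C1: $12,521.00 / (1 + 0.135) = $11,031.72
Discount C2: $1,288.00 / (1 + 0.135)^2 = $999.83
NPV = -$12,300.00 + $11,031.72 + $999.83 = -$268.46

-$268.46


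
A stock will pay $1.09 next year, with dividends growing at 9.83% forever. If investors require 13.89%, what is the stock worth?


Formula: P = D1 / (r - g)
Spread: r - g = 0.1389 - 0.0983 = 0.0406
Substituting: P = $1.09 / 0.0406
P = $26.85

$26.85


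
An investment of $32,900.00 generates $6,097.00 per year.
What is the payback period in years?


Formula: Payback = investment / annual cash flow
Substituting: Payback = $32,900.00 / $6,097.00
Payback = 5.3961 years

5.3961 years


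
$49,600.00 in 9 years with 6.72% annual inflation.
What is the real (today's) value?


Formula: Real value = nominal / (1 + inflation)^years
Price level: (1 + 0.0672)^9 = 1.795611
Real value = $49,600.00 / 1.795611 = $27,622.90

$27,622.90


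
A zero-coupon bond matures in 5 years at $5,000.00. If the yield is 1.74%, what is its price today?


Formula: Price = FV / (1 + r)^n
Substituting: Price = $5,000.00 / (1 + 0.0174)^5
Discount factor: (1.0174)^5 = 1.090081
Price = $5,000.00 / 1.090081 = $4,586.82

$4,586.82


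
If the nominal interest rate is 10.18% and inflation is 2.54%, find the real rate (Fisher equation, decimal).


Formula: (1 + r_real) = (1 + r_nom) / (1 + inflation)
Substituting: (1 + r_real) = 1.1018 / 1.0254
(1 + r_real) = 1.074508
r_real = 1.074508 - 1 = 0.074508

0.074508


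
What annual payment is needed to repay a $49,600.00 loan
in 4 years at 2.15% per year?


Formula: PMT = PV * r / (1 - (1+r)^(-n))
Denominator: 1 - (1 + 0.0215)^(-4) = 0.081569
Numerator: $49,600.00 * 0.0215 = 1066.4
PMT = 1066.4 / 0.081569 = $13,073.59

$13,073.59


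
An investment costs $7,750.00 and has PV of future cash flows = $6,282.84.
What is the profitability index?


Formula: PI = PV(cash flows) / initial investment
Substituting: PI = $6,282.84 / $7,750.00
PI = 0.8107

0.8107


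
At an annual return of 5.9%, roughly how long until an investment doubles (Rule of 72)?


Formula: Years ≈ 72 / r
Substituting: Years ≈ 72 / 5.9
Years ≈ 12.2

12.2 years


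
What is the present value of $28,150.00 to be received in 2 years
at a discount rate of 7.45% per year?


Formula: PV = FV / (1 + r)^n
Substituting: PV = $28,150.00 / (1 + 0.0745)^2
Discount factor: (1.0745)^2 = 1.15455
PV = $28,150.00 / 1.15455 = $24,381.79

$24,381.79


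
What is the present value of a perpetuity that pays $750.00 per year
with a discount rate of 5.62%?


Formula: PV = C / r
Substituting: PV = $750.00 / 0.0562
PV = $13,345.20

$13,345.20


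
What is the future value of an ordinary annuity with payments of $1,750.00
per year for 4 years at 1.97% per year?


Formula: FV = PMT * ((1+r)^n - 1) / r
Growth factor: (1 + 0.0197)^4 = 1.081159
Numerator: 1.081159 - 1 = 0.081159
FV = $1,750.00 * 0.081159 / 0.0197 = $7,209.58

$7,209.58


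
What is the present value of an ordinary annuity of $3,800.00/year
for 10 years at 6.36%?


Formula: PV = PMT * (1 - (1+r)^(-n)) / r
Discount factor: (1 + 0.0636)^(-10) = 0.53978
Bracket: 1 - 0.53978 = 0.46022
PV = $3,800.00 * 0.46022 / 0.0636 = $27,497.43

$27,497.43


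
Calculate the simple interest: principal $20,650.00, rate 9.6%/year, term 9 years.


Formula: I = P * r * t
Substituting: I = $20,650.00 * 0.096 * 9
Step: I = $20,650.00 * 0.864
I = $17,841.60

$17,841.60


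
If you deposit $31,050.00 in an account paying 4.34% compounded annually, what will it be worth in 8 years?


Formula: FV = P * (1 + r)^n
Substituting: FV = $31,050.00 * (1 + 0.0434)^8
Growth factor: (1.0434)^8 = 1.404775
FV = $31,050.00 * 1.404775 = $43,618.25

$43,618.25


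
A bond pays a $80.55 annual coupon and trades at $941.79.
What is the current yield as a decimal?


Formula: Current yield = annual coupon / price
Substituting: CY = $80.55 / $941.79
CY = 0.085529

0.085529


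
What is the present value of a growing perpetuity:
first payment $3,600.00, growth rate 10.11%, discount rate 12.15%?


Formula: PV = C / (r - g)
Spread: r - g = 0.1215 - 0.1011 = 0.0204
Substituting: PV = $3,600.00 / 0.0204
PV = $176,470.59

$176,470.59


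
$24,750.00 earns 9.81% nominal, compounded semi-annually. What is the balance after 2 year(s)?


Formula: FV = P * (1 + r/m)^(m*t)
Period rate: r/m = 0.0981 / 2 = 0.04905
Total periods: m*t = 2 * 2 = 4
Growth factor: (1 + 0.04905)^4 = 1.211113
FV = $24,750.00 * 1.211113 = $29,975.05

$29,975.05


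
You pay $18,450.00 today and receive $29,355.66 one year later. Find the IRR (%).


Formula: IRR = C1/C0 - 1
Substituting: IRR = $29,355.66 / $18,450.00 - 1
Ratio: 1.591093 - 1 = 0.591093
IRR = 59.1093%

59.1093%


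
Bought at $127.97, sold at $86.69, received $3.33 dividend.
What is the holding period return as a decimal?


Formula: HPR = (P1 - P0 + D) / P0
Gain: $86.69 - $127.97 + $3.33 = -$37.95
HPR = -$37.95 / $127.97 = -0.2966

-0.2966


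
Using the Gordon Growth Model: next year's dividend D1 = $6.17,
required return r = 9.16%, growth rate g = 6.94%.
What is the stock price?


Formula: P = D1 / (r - g)
Spread: r - g = 0.0916 - 0.0694 = 0.0222
Substituting: P = $6.17 / 0.0222
P = $277.93

$277.93


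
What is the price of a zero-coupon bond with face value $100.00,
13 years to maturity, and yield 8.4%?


Formula: Price = FV / (1 + r)^n
Substituting: Price = $100.00 / (1 + 0.084)^13
Discount factor: (1.084)^13 = 2.853518
Price = $100.00 / 2.853518 = $35.04

$35.04


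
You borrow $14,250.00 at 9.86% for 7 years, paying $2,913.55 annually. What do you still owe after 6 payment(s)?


Formula: Balance = PV*(1+r)^k - PMT*((1+r)^k - 1)/r
Growth: (1 + 0.0986)^6 = 1.758076
Accumulated factor: ((1+r)^k - 1)/r = 7.688394
Balance = $14,250.00 * 1.758076 - $2,913.55 * 7.688394
Balance = $2,652.06

$2,652.06


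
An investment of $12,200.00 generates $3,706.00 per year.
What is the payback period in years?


Formula: Payback = investment / annual cash flow
Substituting: Payback = $12,200.00 / $3,706.00
Payback = 3.292 years

3.292 years


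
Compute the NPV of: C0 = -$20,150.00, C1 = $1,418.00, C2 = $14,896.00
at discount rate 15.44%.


Formula: NPV = C0 + C1/(1+r) + C2/(1+r)^2
Discount C1: $1,418.00 / (1 + 0.1544) = $1,228.34
Discount C2: $14,896.00 / (1 + 0.1544)^2 = $11,177.82
NPV = -$20,150.00 + $1,228.34 + $11,177.82 = -$7,743.84

-$7,743.84


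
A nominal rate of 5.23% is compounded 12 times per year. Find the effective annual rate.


Formula: EAR = (1 + r/m)^m - 1
Period rate: r/m = 0.0523 / 12 = 0.004358
Compounding: (1 + 0.004358)^12 = 1.053572
EAR = 1.053572 - 1 = 0.053572

0.053572


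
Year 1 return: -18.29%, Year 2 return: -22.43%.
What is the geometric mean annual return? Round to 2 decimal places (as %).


Formula: Geometric mean = ((1+r1)*(1+r2))^(1/2) - 1
Product: (1 + -0.1829) * (1 + -0.2243) = 0.8171 * 0.7757 = 0.633824
Square root: 0.633824^0.5 = 0.796131
Geometric mean = 0.796131 - 1 = -0.203869
As percentage: -20.39%

-20.39%


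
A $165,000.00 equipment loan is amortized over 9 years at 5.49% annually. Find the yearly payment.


Formula: PMT = PV * r / (1 - (1+r)^(-n))
Denominator: 1 - (1 + 0.0549)^(-9) = 0.381844
Numerator: $165,000.00 * 0.0549 = 9058.5
PMT = 9058.5 / 0.381844 = $23,723.06

$23,723.06


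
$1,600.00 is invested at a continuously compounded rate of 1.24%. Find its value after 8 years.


Formula: FV = P * e^(r*t)
Exponent: r*t = 0.0124 * 8 = 0.0992
e^(0.0992) = 1.104287
FV = $1,600.00 * 1.104287 = $1,766.86

$1,766.86


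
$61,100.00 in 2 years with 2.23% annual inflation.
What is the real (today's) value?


Formula: Real value = nominal / (1 + inflation)^years
Price level: (1 + 0.0223)^2 = 1.045097
Real value = $61,100.00 / 1.045097 = $58,463.46

$58,463.46


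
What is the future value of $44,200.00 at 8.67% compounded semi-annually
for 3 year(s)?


Formula: FV = P * (1 + r/m)^(m*t)
Period rate: r/m = 0.0867 / 2 = 0.04335
Total periods: m*t = 2 * 3 = 6
Growth factor: (1 + 0.04335)^6 = 1.289972
FV = $44,200.00 * 1.289972 = $57,016.74

$57,016.74


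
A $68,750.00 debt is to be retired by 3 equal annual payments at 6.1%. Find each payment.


Formula: PMT = PV * r / (1 - (1+r)^(-n))
Denominator: 1 - (1 + 0.061)^(-3) = 0.162753
Numerator: $68,750.00 * 0.061 = 4193.75
PMT = 4193.75 / 0.162753 = $25,767.65

$25,767.65


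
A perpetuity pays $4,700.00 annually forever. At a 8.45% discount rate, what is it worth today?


Formula: PV = C / r
Substituting: PV = $4,700.00 / 0.0845
PV = $55,621.30

$55,621.30


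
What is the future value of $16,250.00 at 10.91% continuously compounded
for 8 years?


Formula: FV = P * e^(r*t)
Exponent: r*t = 0.1091 * 8 = 0.8728
e^(0.8728) = 2.393604
FV = $16,250.00 * 2.393604 = $38,896.06

$38,896.06


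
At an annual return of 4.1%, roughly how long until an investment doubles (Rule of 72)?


Formula: Years ≈ 72 / r
Substituting: Years ≈ 72 / 4.1
Years ≈ 17.6

17.6 years


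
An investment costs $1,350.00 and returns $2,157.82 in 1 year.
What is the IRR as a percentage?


Formula: IRR = C1/C0 - 1
Substituting: IRR = $2,157.82 / $1,350.00 - 1
Ratio: 1.598385 - 1 = 0.598385
IRR = 59.8385%

59.8385%


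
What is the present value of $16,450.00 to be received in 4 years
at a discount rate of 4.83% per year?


Formula: PV = FV / (1 + r)^n
Substituting: PV = $16,450.00 / (1 + 0.0483)^4
Discount factor: (1.0483)^4 = 1.207653
PV = $16,450.00 / 1.207653 = $13,621.46

$13,621.46


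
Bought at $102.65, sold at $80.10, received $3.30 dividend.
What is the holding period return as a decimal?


Formula: HPR = (P1 - P0 + D) / P0
Gain: $80.10 - $102.65 + $3.30 = -$19.25
HPR = -$19.25 / $102.65 = -0.1875

-0.1875


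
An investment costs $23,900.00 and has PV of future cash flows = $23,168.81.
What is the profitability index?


Formula: PI = PV(cash flows) / initial investment
Substituting: PI = $23,168.81 / $23,900.00
PI = 0.9694

0.9694


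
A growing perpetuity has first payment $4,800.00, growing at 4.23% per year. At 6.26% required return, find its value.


Formula: PV = C / (r - g)
Spread: r - g = 0.0626 - 0.0423 = 0.0203
Substituting: PV = $4,800.00 / 0.0203
PV = $236,453.20

$236,453.20


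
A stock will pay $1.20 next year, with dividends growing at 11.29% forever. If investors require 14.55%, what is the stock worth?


Formula: P = D1 / (r - g)
Spread: r - g = 0.1455 - 0.1129 = 0.0326
Substituting: P = $1.20 / 0.0326
P = $36.81

$36.81


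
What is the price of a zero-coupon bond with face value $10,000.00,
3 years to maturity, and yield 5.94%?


Formula: Price = FV / (1 + r)^n
Substituting: Price = $10,000.00 / (1 + 0.0594)^3
Discount factor: (1.0594)^3 = 1.188995
Price = $10,000.00 / 1.188995 = $8,410.47

$8,410.47


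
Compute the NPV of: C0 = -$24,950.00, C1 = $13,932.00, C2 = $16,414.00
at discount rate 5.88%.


Formula: NPV = C0 + C1/(1+r) + C2/(1+r)^2
Discount C1: $13,932.00 / (1 + 0.0588) = $13,158.29
Discount C2: $16,414.00 / (1 + 0.0588)^2 = $14,641.53
NPV = -$24,950.00 + $13,158.29 + $14,641.53 = $2,849.83

$2,849.83


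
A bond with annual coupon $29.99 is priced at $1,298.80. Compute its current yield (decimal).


Formula: Current yield = annual coupon / price
Substituting: CY = $29.99 / $1,298.80
CY = 0.023091

0.023091


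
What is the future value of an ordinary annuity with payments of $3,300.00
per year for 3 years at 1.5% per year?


Formula: FV = PMT * ((1+r)^n - 1) / r
Growth factor: (1 + 0.015)^3 = 1.045678
Numerator: 1.045678 - 1 = 0.045678
FV = $3,300.00 * 0.045678 / 0.015 = $10,049.24

$10,049.24


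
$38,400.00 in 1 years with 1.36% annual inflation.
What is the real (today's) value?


Formula: Real value = nominal / (1 + inflation)^years
Price level: (1 + 0.0136)^1 = 1.0136
Real value = $38,400.00 / 1.0136 = $37,884.77

$37,884.77


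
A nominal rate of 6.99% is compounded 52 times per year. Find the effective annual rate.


Formula: EAR = (1 + r/m)^m - 1
Period rate: r/m = 0.0699 / 52 = 0.001344
Compounding: (1 + 0.001344)^52 = 1.072351
EAR = 1.072351 - 1 = 0.072351

0.072351


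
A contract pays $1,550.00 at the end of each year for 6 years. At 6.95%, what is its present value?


Formula: PV = PMT * (1 - (1+r)^(-n)) / r
Discount factor: (1 + 0.0695)^(-6) = 0.668214
Bracket: 1 - 0.668214 = 0.331786
PV = $1,550.00 * 0.331786 / 0.0695 = $7,399.55

$7,399.55


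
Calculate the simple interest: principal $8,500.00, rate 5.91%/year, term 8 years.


Formula: I = P * r * t
Substituting: I = $8,500.00 * 0.0591 * 8
Step: I = $8,500.00 * 0.4728
I = $4,018.80

$4,018.80


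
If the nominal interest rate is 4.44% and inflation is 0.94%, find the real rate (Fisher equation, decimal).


Formula: (1 + r_real) = (1 + r_nom) / (1 + inflation)
Substituting: (1 + r_real) = 1.0444 / 1.0094
(1 + r_real) = 1.034674
r_real = 1.034674 - 1 = 0.034674

0.034674


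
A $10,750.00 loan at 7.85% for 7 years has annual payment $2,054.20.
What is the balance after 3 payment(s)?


Formula: Balance = PV*(1+r)^k - PMT*((1+r)^k - 1)/r
Growth: (1 + 0.0785)^3 = 1.25447
Accumulated factor: ((1+r)^k - 1)/r = 3.241662
Balance = $10,750.00 * 1.25447 - $2,054.20 * 3.241662
Balance = $6,826.54

$6,826.54


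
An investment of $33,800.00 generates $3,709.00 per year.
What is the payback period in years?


Formula: Payback = investment / annual cash flow
Substituting: Payback = $33,800.00 / $3,709.00
Payback = 9.113 years

9.113 years


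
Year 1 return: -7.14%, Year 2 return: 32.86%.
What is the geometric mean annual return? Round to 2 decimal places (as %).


Formula: Geometric mean = ((1+r1)*(1+r2))^(1/2) - 1
Product: (1 + -0.0714) * (1 + 0.3286) = 0.9286 * 1.3286 = 1.233738
Square root: 1.233738^0.5 = 1.110738
Geometric mean = 1.110738 - 1 = 0.110738
As percentage: 11.07%

11.07%


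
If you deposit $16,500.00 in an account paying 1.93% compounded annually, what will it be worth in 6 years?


Formula: FV = P * (1 + r)^n
Substituting: FV = $16,500.00 * (1 + 0.0193)^6
Growth factor: (1.0193)^6 = 1.121533
FV = $16,500.00 * 1.121533 = $18,505.30

$18,505.30


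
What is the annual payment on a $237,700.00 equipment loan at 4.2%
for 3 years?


Formula: PMT = PV * r / (1 - (1+r)^(-n))
Denominator: 1 - (1 + 0.042)^(-3) = 0.116113
Numerator: $237,700.00 * 0.042 = 9983.4
PMT = 9983.4 / 0.116113 = $85,980.18

$85,980.18


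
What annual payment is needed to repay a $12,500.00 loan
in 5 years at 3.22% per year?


Formula: PMT = PV * r / (1 - (1+r)^(-n))
Denominator: 1 - (1 + 0.0322)^(-5) = 0.146545
Numerator: $12,500.00 * 0.0322 = 402.5
PMT = 402.5 / 0.146545 = $2,746.60

$2,746.60


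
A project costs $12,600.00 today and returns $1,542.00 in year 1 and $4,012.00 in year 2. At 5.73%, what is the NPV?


Formula: NPV = C0 + C1/(1+r) + C2/(1+r)^2
Discount C1: $1,542.00 / (1 + 0.0573) = $1,458.43
Discount C2: $4,012.00 / (1 + 0.0573)^2 = $3,588.93
NPV = -$12,600.00 + $1,458.43 + $3,588.93 = -$7,552.64

-$7,552.64


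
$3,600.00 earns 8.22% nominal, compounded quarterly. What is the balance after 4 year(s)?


Formula: FV = P * (1 + r/m)^(m*t)
Period rate: r/m = 0.0822 / 4 = 0.02055
Total periods: m*t = 4 * 4 = 16
Growth factor: (1 + 0.02055)^16 = 1.384677
FV = $3,600.00 * 1.384677 = $4,984.84

$4,984.84


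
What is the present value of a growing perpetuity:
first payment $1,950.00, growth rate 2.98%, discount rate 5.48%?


Formula: PV = C / (r - g)
Spread: r - g = 0.0548 - 0.0298 = 0.025
Substituting: PV = $1,950.00 / 0.025
PV = $78,000.00

$78,000.00


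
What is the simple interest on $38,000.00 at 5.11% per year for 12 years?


Formula: I = P * r * t
Substituting: I = $38,000.00 * 0.0511 * 12
Step: I = $38,000.00 * 0.6132
I = $23,301.60

$23,301.60


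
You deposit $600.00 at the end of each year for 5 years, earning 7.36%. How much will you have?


Formula: FV = PMT * ((1+r)^n - 1) / r
Growth factor: (1 + 0.0736)^5 = 1.426305
Numerator: 1.426305 - 1 = 0.426305
FV = $600.00 * 0.426305 / 0.0736 = $3,475.32

$3,475.32


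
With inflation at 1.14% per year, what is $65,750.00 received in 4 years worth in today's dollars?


Formula: Real value = nominal / (1 + inflation)^years
Price level: (1 + 0.0114)^4 = 1.046386
Real value = $65,750.00 / 1.046386 = $62,835.34

$62,835.34


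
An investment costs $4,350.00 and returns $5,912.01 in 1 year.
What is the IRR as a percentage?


Formula: IRR = C1/C0 - 1
Substituting: IRR = $5,912.01 / $4,350.00 - 1
Ratio: 1.359083 - 1 = 0.359083
IRR = 35.9083%

35.9083%


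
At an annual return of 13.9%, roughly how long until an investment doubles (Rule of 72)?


Formula: Years ≈ 72 / r
Substituting: Years ≈ 72 / 13.9
Years ≈ 5.2

5.2 years
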